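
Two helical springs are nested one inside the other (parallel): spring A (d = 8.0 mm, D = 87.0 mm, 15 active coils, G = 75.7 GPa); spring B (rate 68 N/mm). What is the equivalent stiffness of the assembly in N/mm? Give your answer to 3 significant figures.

71.9 N/mm

k_A = Gd⁴/(8D³N_a) = (75.7×10³)(8.0⁴)/(8·87.0³·15) = 3.9239 N/mm
Parallel: k_eq = 3.9239 + 68 = 71.924 N/mm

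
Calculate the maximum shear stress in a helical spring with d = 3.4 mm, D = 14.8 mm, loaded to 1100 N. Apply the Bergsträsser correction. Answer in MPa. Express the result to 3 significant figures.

1420 MPa

Spring index C = D/d = 14.8/3.4 = 4.3529
K_B = (4C+2)/(4C−3) = 19.412/14.412 = 1.3469
τ₀ = 8FD/(πd³) = 8·1100·14.8/(π·3.4³) = 130240/123.48 = 1054.8 MPa
τ_max = K·τ₀ = 1.3469 × 1054.8 = 1420.7 MPa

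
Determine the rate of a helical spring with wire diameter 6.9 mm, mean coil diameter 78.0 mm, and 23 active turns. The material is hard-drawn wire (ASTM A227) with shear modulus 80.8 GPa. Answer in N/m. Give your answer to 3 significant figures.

k = Gd⁴/(8D³N_a) = (80.8×10³ × 6.9⁴) / (8 × 78.0³ × 23)
  = 1.8315e+08 / 8.73176e+07 = 2.0975 N/mm = 2097.5 N/m

2100 N/m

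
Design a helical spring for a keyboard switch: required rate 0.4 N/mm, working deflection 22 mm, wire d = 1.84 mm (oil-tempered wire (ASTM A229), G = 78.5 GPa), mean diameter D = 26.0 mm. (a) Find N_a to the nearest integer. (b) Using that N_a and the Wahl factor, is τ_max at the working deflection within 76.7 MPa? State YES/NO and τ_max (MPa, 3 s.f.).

N_a = Gd⁴/(8D³k) = (78.5×10³)(1.84⁴)/(8·26.0³·0.4) = 16 → N_a = 16
Actual rate k = Gd⁴/(8D³·16) = 0.39995 N/mm
Working load F = kδ = 0.39995·22 = 8.799 N
C = 26.0/1.84 = 14.1304; K_W = (4C−1)/(4C−4)+0.615/C = 1.1006
τ_max = K_W·8FD/(πd³) = 1.1006·93.518 = 102.93 MPa
τ_max > 76.7 MPa → exceeds allowable

(a) 16 coils; (b) NO, τ_max = 103 MPa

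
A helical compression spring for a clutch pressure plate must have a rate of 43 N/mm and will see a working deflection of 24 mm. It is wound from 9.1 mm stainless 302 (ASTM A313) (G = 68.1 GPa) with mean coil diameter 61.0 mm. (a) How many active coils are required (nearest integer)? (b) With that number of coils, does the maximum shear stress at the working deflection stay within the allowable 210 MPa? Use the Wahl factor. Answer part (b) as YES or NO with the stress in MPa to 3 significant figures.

(a) 6 coils; (b) NO, τ_max = 259 MPa

N_a = Gd⁴/(8D³k) = (68.1×10³)(9.1⁴)/(8·61.0³·43) = 5.981 → N_a = 6
Actual rate k = Gd⁴/(8D³·6) = 42.863 N/mm
Working load F = kδ = 42.863·24 = 1028.7 N
C = 61.0/9.1 = 6.7033; K_W = (4C−1)/(4C−4)+0.615/C = 1.2232
τ_max = K_W·8FD/(πd³) = 1.2232·212.05 = 259.39 MPa
τ_max > 210 MPa → exceeds allowable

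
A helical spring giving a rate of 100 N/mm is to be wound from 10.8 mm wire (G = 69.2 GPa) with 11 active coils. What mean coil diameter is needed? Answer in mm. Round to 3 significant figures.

D = (Gd⁴/(8N_a·k))^(1/3) = (69.2×10³·10.8⁴/(8·11·100))^(1/3)
  = (106984)^(1/3) = 47.4722 mm

47.5 mm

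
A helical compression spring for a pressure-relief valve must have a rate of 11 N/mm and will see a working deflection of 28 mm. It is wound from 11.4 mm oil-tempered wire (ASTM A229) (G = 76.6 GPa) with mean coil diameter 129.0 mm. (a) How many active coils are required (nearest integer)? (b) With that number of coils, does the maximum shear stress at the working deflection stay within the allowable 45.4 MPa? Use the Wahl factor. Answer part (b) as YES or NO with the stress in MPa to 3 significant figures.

N_a = Gd⁴/(8D³k) = (76.6×10³)(11.4⁴)/(8·129.0³·11) = 6.849 → N_a = 7
Actual rate k = Gd⁴/(8D³·7) = 10.762 N/mm
Working load F = kδ = 10.762·28 = 301.33 N
C = 129.0/11.4 = 11.3158; K_W = (4C−1)/(4C−4)+0.615/C = 1.1271
τ_max = K_W·8FD/(πd³) = 1.1271·66.814 = 75.302 MPa
τ_max > 45.4 MPa → exceeds allowable

(a) 7 coils; (b) NO, τ_max = 75.3 MPa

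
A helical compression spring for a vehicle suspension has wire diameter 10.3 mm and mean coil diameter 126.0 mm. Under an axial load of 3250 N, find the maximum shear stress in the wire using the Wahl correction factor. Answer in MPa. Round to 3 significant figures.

1070 MPa

Spring index C = D/d = 126.0/10.3 = 12.2330
K_W = (4C−1)/(4C−4) + 0.615/C = 47.932/44.932 + 0.0503 = 1.1170
τ₀ = 8FD/(πd³) = 8·3250·126.0/(π·10.3³) = 3.276e+06/3432.9 = 954.29 MPa
τ_max = K·τ₀ = 1.1170 × 954.29 = 1066 MPa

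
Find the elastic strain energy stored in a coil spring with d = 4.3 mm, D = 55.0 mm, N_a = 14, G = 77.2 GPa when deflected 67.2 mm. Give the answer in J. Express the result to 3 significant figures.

k = Gd⁴/(8D³N_a) = (77.2×10³)(4.3⁴)/(8·55.0³·14) = 1.4164 N/mm
U = ½kδ² = 0.5 × 1.4164 × 67.2² = 3198.1 N·mm = 3.1981 J

3.20 J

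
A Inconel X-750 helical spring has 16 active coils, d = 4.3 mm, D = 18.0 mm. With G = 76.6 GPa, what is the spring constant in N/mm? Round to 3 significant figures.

k = Gd⁴/(8D³N_a) = (76.6×10³ × 4.3⁴) / (8 × 18.0³ × 16)
  = 2.6188e+07 / 746496 = 35.081 N/mm

35.1 N/mm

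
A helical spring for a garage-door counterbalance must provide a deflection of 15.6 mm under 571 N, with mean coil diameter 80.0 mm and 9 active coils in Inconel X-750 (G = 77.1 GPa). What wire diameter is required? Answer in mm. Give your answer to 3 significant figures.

11.5 mm

Required rate k = F/δ = 571/15.6 = 36.603 N/mm
d = (8D³N_a·k / G)^(1/4) = (8·80.0³·9·36.603 / (77.1×10³))^0.25
  = (17501)^0.25 = 11.5018 mm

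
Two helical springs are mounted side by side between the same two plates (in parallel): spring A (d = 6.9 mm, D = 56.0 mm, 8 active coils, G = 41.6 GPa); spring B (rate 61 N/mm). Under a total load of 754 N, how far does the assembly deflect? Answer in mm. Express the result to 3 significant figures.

k_A = Gd⁴/(8D³N_a) = (41.6×10³)(6.9⁴)/(8·56.0³·8) = 8.3897 N/mm
Parallel: k_eq = 8.3897 + 61 = 69.39 N/mm
δ = F/k_eq = 754/69.39 = 10.866 mm

10.9 mm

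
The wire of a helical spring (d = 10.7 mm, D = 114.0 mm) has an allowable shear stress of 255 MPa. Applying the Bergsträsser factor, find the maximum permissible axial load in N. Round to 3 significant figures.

C = D/d = 114.0/10.7 = 10.6542
K_B = (4C+2)/(4C−3) = 44.617/39.617 = 1.1262
τ_max = K·8FD/(πd³) → F_max = τ_allow·πd³/(8DK)
F_max = 255·π·10.7³/(8·114.0·1.1262) = 9.8139e+05/1027.1 = 955.49 N

955 N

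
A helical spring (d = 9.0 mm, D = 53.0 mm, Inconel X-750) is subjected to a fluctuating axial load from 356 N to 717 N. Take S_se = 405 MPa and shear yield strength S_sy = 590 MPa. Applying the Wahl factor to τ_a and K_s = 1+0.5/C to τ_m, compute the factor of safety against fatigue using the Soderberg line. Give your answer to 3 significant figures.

C = D/d = 53.0/9.0 = 5.8889; K_W = (4C−1)/(4C−4)+0.615/C = 1.2578; K_s = 1+0.5/C = 1.0849
F_a = (F_max−F_min)/2 = 180.5 N; F_m = (F_max+F_min)/2 = 536.5 N
τ_a = K_W·8F_aD/(πd³) = 1.2578 × 33.417 = 42.033 MPa
τ_m = K_s·8F_mD/(πd³) = 1.0849 × 99.325 = 107.76 MPa
Soderberg: 1/n_f = τ_a/S_se + τ_m/S_sy = 42.033/405 + 107.76/590 = 0.10379 + 0.18264 = 0.28643
n_f = 1/0.28643 = 3.491

3.49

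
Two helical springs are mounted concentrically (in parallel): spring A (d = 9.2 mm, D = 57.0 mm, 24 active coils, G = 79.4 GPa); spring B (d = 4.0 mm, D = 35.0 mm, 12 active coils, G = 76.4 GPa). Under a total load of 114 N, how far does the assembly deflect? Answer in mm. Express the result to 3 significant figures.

5.49 mm

k_A = Gd⁴/(8D³N_a) = (79.4×10³)(9.2⁴)/(8·57.0³·24) = 15.997 N/mm
k_B = Gd⁴/(8D³N_a) = (76.4×10³)(4.0⁴)/(8·35.0³·12) = 4.7518 N/mm
Parallel: k_eq = 15.997 + 4.7518 = 20.749 N/mm
δ = F/k_eq = 114/20.749 = 5.4942 mm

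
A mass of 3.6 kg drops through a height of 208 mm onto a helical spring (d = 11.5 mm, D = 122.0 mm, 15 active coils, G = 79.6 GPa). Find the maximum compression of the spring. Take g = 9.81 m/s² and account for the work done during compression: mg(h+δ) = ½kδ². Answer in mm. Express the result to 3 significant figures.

53.8 mm

k = Gd⁴/(8D³N_a) = (79.6×10³)(11.5⁴)/(8·122.0³·15) = 6.3892 N/mm
W = mg = 3.6 × 9.81 = 35.316 N
½kδ² − Wδ − Wh = 0 → δ = (W + √(W² + 2kWh))/k
δ = (35.316 + √(1247.2 + 93866))/6.3892 = (35.316 + 308.4)/6.3892 = 53.797 mm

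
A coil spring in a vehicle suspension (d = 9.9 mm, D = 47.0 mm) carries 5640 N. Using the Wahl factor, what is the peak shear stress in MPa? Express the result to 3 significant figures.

925 MPa

Spring index C = D/d = 47.0/9.9 = 4.7475
K_W = (4C−1)/(4C−4) + 0.615/C = 17.990/14.990 + 0.1295 = 1.3297
τ₀ = 8FD/(πd³) = 8·5640·47.0/(π·9.9³) = 2.12064e+06/3048.3 = 695.68 MPa
τ_max = K·τ₀ = 1.3297 × 695.68 = 925.03 MPa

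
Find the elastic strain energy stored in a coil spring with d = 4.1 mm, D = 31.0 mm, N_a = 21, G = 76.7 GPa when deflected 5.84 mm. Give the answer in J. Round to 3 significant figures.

k = Gd⁴/(8D³N_a) = (76.7×10³)(4.1⁴)/(8·31.0³·21) = 4.3305 N/mm
U = ½kδ² = 0.5 × 4.3305 × 5.84² = 73.847 N·mm = 0.073847 J

0.0738 J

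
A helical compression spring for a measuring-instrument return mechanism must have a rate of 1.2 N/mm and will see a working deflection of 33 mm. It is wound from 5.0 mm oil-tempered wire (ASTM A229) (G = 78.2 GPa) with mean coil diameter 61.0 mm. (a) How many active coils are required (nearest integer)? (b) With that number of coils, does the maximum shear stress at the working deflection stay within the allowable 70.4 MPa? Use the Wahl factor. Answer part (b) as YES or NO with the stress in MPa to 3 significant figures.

N_a = Gd⁴/(8D³k) = (78.2×10³)(5.0⁴)/(8·61.0³·1.2) = 22.43 → N_a = 22
Actual rate k = Gd⁴/(8D³·22) = 1.2234 N/mm
Working load F = kδ = 1.2234·33 = 40.374 N
C = 61.0/5.0 = 12.2000; K_W = (4C−1)/(4C−4)+0.615/C = 1.1174
τ_max = K_W·8FD/(πd³) = 1.1174·50.172 = 56.061 MPa
τ_max ≤ 70.4 MPa → acceptable

(a) 22 coils; (b) YES, τ_max = 56.1 MPa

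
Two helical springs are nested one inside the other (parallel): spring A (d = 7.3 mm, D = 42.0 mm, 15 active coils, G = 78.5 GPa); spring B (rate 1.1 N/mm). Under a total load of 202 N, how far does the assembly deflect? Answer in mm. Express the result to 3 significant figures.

7.72 mm

k_A = Gd⁴/(8D³N_a) = (78.5×10³)(7.3⁴)/(8·42.0³·15) = 25.074 N/mm
Parallel: k_eq = 25.074 + 1.1 = 26.174 N/mm
δ = F/k_eq = 202/26.174 = 7.7174 mm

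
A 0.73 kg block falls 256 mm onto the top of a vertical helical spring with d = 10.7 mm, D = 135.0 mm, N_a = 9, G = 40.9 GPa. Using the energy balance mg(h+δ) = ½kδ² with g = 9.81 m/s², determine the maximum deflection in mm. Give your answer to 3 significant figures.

k = Gd⁴/(8D³N_a) = (40.9×10³)(10.7⁴)/(8·135.0³·9) = 3.0264 N/mm
W = mg = 0.73 × 9.81 = 7.1613 N
½kδ² − Wδ − Wh = 0 → δ = (W + √(W² + 2kWh))/k
δ = (7.1613 + √(51.284 + 11096.5))/3.0264 = (7.1613 + 105.58)/3.0264 = 37.254 mm

37.3 mm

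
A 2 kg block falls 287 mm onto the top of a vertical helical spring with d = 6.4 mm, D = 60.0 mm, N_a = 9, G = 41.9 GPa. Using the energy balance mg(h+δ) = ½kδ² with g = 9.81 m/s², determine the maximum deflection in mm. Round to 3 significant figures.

54.4 mm

k = Gd⁴/(8D³N_a) = (41.9×10³)(6.4⁴)/(8·60.0³·9) = 4.5201 N/mm
W = mg = 2 × 9.81 = 19.62 N
½kδ² − Wδ − Wh = 0 → δ = (W + √(W² + 2kWh))/k
δ = (19.62 + √(384.94 + 50904.8))/4.5201 = (19.62 + 226.47)/4.5201 = 54.444 mm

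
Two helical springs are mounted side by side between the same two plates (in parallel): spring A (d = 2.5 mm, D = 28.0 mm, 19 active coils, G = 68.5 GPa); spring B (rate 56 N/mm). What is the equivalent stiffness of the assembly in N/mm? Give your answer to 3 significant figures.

k_A = Gd⁴/(8D³N_a) = (68.5×10³)(2.5⁴)/(8·28.0³·19) = 0.80192 N/mm
Parallel: k_eq = 0.80192 + 56 = 56.802 N/mm

56.8 N/mm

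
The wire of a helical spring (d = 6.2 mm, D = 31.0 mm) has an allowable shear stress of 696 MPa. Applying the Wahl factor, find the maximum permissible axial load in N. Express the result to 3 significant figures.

C = D/d = 31.0/6.2 = 5.0000
K_W = (4C−1)/(4C−4) + 0.615/C = 19.000/16.000 + 0.1230 = 1.3105
τ_max = K·8FD/(πd³) → F_max = τ_allow·πd³/(8DK)
F_max = 696·π·6.2³/(8·31.0·1.3105) = 5.2112e+05/325 = 1603.4 N

1600 N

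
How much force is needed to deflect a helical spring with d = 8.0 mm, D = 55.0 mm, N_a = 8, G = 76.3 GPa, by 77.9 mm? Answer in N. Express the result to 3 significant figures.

2290 N

k = Gd⁴/(8D³N_a) = (76.3×10³)(8.0⁴)/(8·55.0³·8) = 29.351 N/mm
F = k·δ = 29.351 × 77.9 = 2286.4 N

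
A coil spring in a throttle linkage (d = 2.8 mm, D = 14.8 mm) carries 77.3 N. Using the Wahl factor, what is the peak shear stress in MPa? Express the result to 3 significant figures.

171 MPa

Spring index C = D/d = 14.8/2.8 = 5.2857
K_W = (4C−1)/(4C−4) + 0.615/C = 20.143/17.143 + 0.1164 = 1.2914
τ₀ = 8FD/(πd³) = 8·77.3·14.8/(π·2.8³) = 9152.32/68.964 = 132.71 MPa
τ_max = K·τ₀ = 1.2914 × 132.71 = 171.38 MPa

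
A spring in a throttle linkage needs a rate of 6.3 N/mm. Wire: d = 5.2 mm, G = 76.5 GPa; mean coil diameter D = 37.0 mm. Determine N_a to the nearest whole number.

22

N_a = Gd⁴/(8D³k) = (76.5×10³ × 5.2⁴)/(8 × 37.0³ × 6.3)
    = 5.59339e+07 / 2.55291e+06 = 21.91 → 22 coils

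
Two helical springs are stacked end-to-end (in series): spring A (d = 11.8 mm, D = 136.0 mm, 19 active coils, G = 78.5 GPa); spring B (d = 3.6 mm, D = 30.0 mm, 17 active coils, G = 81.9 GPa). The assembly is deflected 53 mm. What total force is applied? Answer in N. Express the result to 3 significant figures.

102 N

k_A = Gd⁴/(8D³N_a) = (78.5×10³)(11.8⁴)/(8·136.0³·19) = 3.9805 N/mm
k_B = Gd⁴/(8D³N_a) = (81.9×10³)(3.6⁴)/(8·30.0³·17) = 3.7462 N/mm
Series: 1/k_eq = 1/3.9805 + 1/3.7462 = 0.51816; k_eq = 1.9299 N/mm
F = k_eq·δ = 1.9299·53 = 102.28 N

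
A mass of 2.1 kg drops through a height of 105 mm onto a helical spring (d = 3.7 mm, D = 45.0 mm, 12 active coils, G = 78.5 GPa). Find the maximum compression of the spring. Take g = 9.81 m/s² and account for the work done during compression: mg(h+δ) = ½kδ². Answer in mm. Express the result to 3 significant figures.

64.4 mm

k = Gd⁴/(8D³N_a) = (78.5×10³)(3.7⁴)/(8·45.0³·12) = 1.6818 N/mm
W = mg = 2.1 × 9.81 = 20.601 N
½kδ² − Wδ − Wh = 0 → δ = (W + √(W² + 2kWh))/k
δ = (20.601 + √(424.4 + 7275.71))/1.6818 = (20.601 + 87.75)/1.6818 = 64.427 mm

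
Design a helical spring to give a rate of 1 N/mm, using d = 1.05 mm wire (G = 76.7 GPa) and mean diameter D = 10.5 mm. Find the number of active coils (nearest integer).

10

N_a = Gd⁴/(8D³k) = (76.7×10³ × 1.05⁴)/(8 × 10.5³ × 1)
    = 93229.3 / 9261 = 10.07 → 10 coils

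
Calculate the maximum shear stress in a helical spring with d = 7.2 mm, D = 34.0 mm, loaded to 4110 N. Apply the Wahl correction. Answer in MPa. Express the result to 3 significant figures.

Spring index C = D/d = 34.0/7.2 = 4.7222
K_W = (4C−1)/(4C−4) + 0.615/C = 17.889/14.889 + 0.1302 = 1.3317
τ₀ = 8FD/(πd³) = 8·4110·34.0/(π·7.2³) = 1.11792e+06/1172.6 = 953.37 MPa
τ_max = K·τ₀ = 1.3317 × 953.37 = 1269.6 MPa

1270 MPa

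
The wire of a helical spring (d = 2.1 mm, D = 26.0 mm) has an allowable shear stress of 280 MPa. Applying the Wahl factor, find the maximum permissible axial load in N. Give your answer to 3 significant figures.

C = D/d = 26.0/2.1 = 12.3810
K_W = (4C−1)/(4C−4) + 0.615/C = 48.524/45.524 + 0.0497 = 1.1156
τ_max = K·8FD/(πd³) → F_max = τ_allow·πd³/(8DK)
F_max = 280·π·2.1³/(8·26.0·1.1156) = 8146.4/232.04 = 35.108 N

35.1 N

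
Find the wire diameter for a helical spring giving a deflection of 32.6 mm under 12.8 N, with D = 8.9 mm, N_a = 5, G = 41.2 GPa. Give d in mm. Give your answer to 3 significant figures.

0.720 mm

Required rate k = F/δ = 12.8/32.6 = 0.39264 N/mm
d = (8D³N_a·k / G)^(1/4) = (8·8.9³·5·0.39264 / (41.2×10³))^0.25
  = (0.26874)^0.25 = 0.7200 mm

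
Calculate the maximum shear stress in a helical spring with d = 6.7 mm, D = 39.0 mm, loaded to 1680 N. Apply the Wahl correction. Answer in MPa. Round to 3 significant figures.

700 MPa

Spring index C = D/d = 39.0/6.7 = 5.8209
K_W = (4C−1)/(4C−4) + 0.615/C = 22.284/19.284 + 0.1057 = 1.2612
τ₀ = 8FD/(πd³) = 8·1680·39.0/(π·6.7³) = 524160/944.87 = 554.74 MPa
τ_max = K·τ₀ = 1.2612 × 554.74 = 699.65 MPa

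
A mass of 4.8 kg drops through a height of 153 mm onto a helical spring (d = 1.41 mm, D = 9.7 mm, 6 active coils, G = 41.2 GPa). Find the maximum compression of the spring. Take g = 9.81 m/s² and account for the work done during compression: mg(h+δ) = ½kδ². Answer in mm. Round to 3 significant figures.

76.2 mm

k = Gd⁴/(8D³N_a) = (41.2×10³)(1.41⁴)/(8·9.7³·6) = 3.7172 N/mm
W = mg = 4.8 × 9.81 = 47.088 N
½kδ² − Wδ − Wh = 0 → δ = (W + √(W² + 2kWh))/k
δ = (47.088 + √(2217.3 + 53561))/3.7172 = (47.088 + 236.17)/3.7172 = 76.203 mm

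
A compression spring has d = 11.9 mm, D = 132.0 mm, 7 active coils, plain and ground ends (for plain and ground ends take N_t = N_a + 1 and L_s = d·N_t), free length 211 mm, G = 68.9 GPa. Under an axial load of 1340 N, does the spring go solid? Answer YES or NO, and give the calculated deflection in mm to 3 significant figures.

k = Gd⁴/(8D³N_a) = (68.9×10³)(11.9⁴)/(8·132.0³·7) = 10.727 N/mm
N_t = 8; L_s = 11.9·8 = 95.2 mm; δ_solid = L₀ − L_s = 211 − 95.2 = 115.8 mm
δ = F/k = 1340/10.727 = 124.91 mm
δ ≥ δ_solid → spring goes solid

YES, δ = 125 mm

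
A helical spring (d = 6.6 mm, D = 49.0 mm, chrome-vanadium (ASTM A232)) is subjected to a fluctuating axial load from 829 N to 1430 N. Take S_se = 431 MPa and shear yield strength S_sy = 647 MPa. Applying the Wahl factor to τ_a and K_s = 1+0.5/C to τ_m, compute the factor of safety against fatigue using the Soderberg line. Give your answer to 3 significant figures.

C = D/d = 49.0/6.6 = 7.4242; K_W = (4C−1)/(4C−4)+0.615/C = 1.1996; K_s = 1+0.5/C = 1.0673
F_a = (F_max−F_min)/2 = 300.5 N; F_m = (F_max+F_min)/2 = 1129.5 N
τ_a = K_W·8F_aD/(πd³) = 1.1996 × 130.42 = 156.45 MPa
τ_m = K_s·8F_mD/(πd³) = 1.0673 × 490.22 = 523.23 MPa
Soderberg: 1/n_f = τ_a/S_se + τ_m/S_sy = 156.45/431 + 523.23/647 = 0.36300 + 0.80871 = 1.1717
n_f = 1/1.1717 = 0.8535

0.853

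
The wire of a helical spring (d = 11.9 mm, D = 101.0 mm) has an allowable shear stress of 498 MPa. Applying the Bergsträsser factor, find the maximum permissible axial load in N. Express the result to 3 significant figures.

C = D/d = 101.0/11.9 = 8.4874
K_B = (4C+2)/(4C−3) = 35.950/30.950 = 1.1616
τ_max = K·8FD/(πd³) → F_max = τ_allow·πd³/(8DK)
F_max = 498·π·11.9³/(8·101.0·1.1616) = 2.6365e+06/938.53 = 2809.1 N

2810 N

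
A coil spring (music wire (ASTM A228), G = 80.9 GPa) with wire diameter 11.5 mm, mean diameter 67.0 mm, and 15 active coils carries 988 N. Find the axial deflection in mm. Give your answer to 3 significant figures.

k = Gd⁴/(8D³N_a) = (80.9×10³)(11.5⁴)/(8·67.0³·15) = 39.204 N/mm
δ = F/k = 988 / 39.204 = 25.201 mm

25.2 mm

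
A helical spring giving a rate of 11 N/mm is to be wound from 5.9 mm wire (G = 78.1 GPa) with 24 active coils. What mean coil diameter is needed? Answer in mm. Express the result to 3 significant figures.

35.5 mm

D = (Gd⁴/(8N_a·k))^(1/3) = (78.1×10³·5.9⁴/(8·24·11))^(1/3)
  = (44809)^(1/3) = 35.5185 mm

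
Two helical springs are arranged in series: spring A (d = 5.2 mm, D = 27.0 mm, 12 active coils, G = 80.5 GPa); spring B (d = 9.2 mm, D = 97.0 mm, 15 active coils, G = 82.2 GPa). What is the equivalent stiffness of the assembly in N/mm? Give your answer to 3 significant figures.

4.59 N/mm

k_A = Gd⁴/(8D³N_a) = (80.5×10³)(5.2⁴)/(8·27.0³·12) = 31.149 N/mm
k_B = Gd⁴/(8D³N_a) = (82.2×10³)(9.2⁴)/(8·97.0³·15) = 5.3768 N/mm
Series: 1/k_eq = 1/31.149 + 1/5.3768 = 0.21809; k_eq = 4.5853 N/mm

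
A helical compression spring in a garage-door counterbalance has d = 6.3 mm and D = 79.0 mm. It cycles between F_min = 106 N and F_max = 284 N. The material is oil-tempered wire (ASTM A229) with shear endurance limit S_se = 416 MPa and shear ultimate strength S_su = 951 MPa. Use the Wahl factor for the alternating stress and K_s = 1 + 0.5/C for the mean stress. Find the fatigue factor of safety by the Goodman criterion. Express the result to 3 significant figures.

C = D/d = 79.0/6.3 = 12.5397; K_W = (4C−1)/(4C−4)+0.615/C = 1.1140; K_s = 1+0.5/C = 1.0399
F_a = (F_max−F_min)/2 = 89 N; F_m = (F_max+F_min)/2 = 195 N
τ_a = K_W·8F_aD/(πd³) = 1.1140 × 71.604 = 79.769 MPa
τ_m = K_s·8F_mD/(πd³) = 1.0399 × 156.88 = 163.14 MPa
Goodman: 1/n_f = τ_a/S_se + τ_m/S_su = 79.769/416 + 163.14/951 = 0.19175 + 0.17155 = 0.3633
n_f = 1/0.3633 = 2.753

2.75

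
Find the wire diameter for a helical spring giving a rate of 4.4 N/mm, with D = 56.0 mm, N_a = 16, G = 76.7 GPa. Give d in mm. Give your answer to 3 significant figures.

d = (8D³N_a·k / G)^(1/4) = (8·56.0³·16·4.4 / (76.7×10³))^0.25
  = (1289.5)^0.25 = 5.9925 mm

5.99 mm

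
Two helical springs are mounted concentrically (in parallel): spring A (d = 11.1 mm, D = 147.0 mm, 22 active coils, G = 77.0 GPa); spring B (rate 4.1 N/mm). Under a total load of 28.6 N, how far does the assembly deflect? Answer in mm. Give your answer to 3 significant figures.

4.62 mm

k_A = Gd⁴/(8D³N_a) = (77.0×10³)(11.1⁴)/(8·147.0³·22) = 2.0908 N/mm
Parallel: k_eq = 2.0908 + 4.1 = 6.1908 N/mm
δ = F/k_eq = 28.6/6.1908 = 4.6197 mm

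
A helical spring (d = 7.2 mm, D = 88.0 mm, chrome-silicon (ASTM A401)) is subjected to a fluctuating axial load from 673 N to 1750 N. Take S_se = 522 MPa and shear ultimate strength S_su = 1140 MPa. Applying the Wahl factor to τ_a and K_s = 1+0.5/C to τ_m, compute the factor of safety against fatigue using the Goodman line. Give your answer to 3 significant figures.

0.737

C = D/d = 88.0/7.2 = 12.2222; K_W = (4C−1)/(4C−4)+0.615/C = 1.1171; K_s = 1+0.5/C = 1.0409
F_a = (F_max−F_min)/2 = 538.5 N; F_m = (F_max+F_min)/2 = 1211.5 N
τ_a = K_W·8F_aD/(πd³) = 1.1171 × 323.3 = 361.18 MPa
τ_m = K_s·8F_mD/(πd³) = 1.0409 × 727.36 = 757.11 MPa
Goodman: 1/n_f = τ_a/S_se + τ_m/S_su = 361.18/522 + 757.11/1140 = 0.69191 + 0.66414 = 1.356
n_f = 1/1.356 = 0.7374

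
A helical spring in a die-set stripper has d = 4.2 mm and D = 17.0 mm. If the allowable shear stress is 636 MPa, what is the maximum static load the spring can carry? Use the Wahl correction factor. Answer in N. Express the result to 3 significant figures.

779 N

C = D/d = 17.0/4.2 = 4.0476
K_W = (4C−1)/(4C−4) + 0.615/C = 15.190/12.190 + 0.1519 = 1.3980
τ_max = K·8FD/(πd³) → F_max = τ_allow·πd³/(8DK)
F_max = 636·π·4.2³/(8·17.0·1.3980) = 1.4803e+05/190.13 = 778.57 N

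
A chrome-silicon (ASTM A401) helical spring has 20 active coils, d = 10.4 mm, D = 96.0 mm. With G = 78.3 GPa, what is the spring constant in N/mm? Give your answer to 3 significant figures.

k = Gd⁴/(8D³N_a) = (78.3×10³ × 10.4⁴) / (8 × 96.0³ × 20)
  = 9.15999e+08 / 1.41558e+08 = 6.4709 N/mm

6.47 N/mm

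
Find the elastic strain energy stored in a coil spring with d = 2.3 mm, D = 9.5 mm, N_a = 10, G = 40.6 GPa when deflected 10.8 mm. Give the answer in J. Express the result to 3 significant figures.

0.966 J

k = Gd⁴/(8D³N_a) = (40.6×10³)(2.3⁴)/(8·9.5³·10) = 16.564 N/mm
U = ½kδ² = 0.5 × 16.564 × 10.8² = 966.04 N·mm = 0.96604 J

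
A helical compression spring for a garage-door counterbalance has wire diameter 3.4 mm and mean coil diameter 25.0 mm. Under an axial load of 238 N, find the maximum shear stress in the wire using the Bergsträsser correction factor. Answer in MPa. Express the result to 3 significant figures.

Spring index C = D/d = 25.0/3.4 = 7.3529
K_B = (4C+2)/(4C−3) = 31.412/26.412 = 1.1893
τ₀ = 8FD/(πd³) = 8·238·25.0/(π·3.4³) = 47600/123.48 = 385.5 MPa
τ_max = K·τ₀ = 1.1893 × 385.5 = 458.47 MPa

458 MPa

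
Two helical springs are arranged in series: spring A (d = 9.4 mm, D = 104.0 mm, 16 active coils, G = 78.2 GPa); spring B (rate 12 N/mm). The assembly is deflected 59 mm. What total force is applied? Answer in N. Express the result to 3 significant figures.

k_A = Gd⁴/(8D³N_a) = (78.2×10³)(9.4⁴)/(8·104.0³·16) = 4.2404 N/mm
Series: 1/k_eq = 1/4.2404 + 1/12 = 0.31916; k_eq = 3.1332 N/mm
F = k_eq·δ = 3.1332·59 = 184.86 N

185 N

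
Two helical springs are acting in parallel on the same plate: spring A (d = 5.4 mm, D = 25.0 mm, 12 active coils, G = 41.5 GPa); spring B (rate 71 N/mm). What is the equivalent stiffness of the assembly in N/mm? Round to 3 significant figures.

94.5 N/mm

k_A = Gd⁴/(8D³N_a) = (41.5×10³)(5.4⁴)/(8·25.0³·12) = 23.525 N/mm
Parallel: k_eq = 23.525 + 71 = 94.525 N/mm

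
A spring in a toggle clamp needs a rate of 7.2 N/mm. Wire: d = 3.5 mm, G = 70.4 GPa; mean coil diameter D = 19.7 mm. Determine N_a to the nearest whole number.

N_a = Gd⁴/(8D³k) = (70.4×10³ × 3.5⁴)/(8 × 19.7³ × 7.2)
    = 1.05644e+07 / 440373 = 23.99 → 24 coils

24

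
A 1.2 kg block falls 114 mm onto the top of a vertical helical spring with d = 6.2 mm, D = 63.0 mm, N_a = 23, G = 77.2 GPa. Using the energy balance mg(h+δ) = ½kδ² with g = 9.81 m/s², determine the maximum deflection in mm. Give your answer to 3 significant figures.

38.0 mm

k = Gd⁴/(8D³N_a) = (77.2×10³)(6.2⁴)/(8·63.0³·23) = 2.4794 N/mm
W = mg = 1.2 × 9.81 = 11.772 N
½kδ² − Wδ − Wh = 0 → δ = (W + √(W² + 2kWh))/k
δ = (11.772 + √(138.58 + 6654.72))/2.4794 = (11.772 + 82.421)/2.4794 = 37.991 mm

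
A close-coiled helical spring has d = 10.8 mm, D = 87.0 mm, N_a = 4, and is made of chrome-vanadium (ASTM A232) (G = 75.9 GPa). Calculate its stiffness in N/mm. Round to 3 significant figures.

k = Gd⁴/(8D³N_a) = (75.9×10³ × 10.8⁴) / (8 × 87.0³ × 4)
  = 1.03261e+09 / 2.10721e+07 = 49.004 N/mm

49.0 N/mm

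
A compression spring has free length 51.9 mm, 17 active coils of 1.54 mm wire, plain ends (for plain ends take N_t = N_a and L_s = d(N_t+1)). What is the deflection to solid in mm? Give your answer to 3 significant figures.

N_t = 17; L_s = 1.54·18 = 27.72 mm
δ_solid = L₀ − L_s = 51.9 − 27.72 = 24.18 mm

24.2 mm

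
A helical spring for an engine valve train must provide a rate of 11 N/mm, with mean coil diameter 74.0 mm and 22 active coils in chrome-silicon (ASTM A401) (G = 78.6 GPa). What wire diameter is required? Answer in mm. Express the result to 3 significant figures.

10.0 mm

d = (8D³N_a·k / G)^(1/4) = (8·74.0³·22·11 / (78.6×10³))^0.25
  = (9981.1)^0.25 = 9.9953 mm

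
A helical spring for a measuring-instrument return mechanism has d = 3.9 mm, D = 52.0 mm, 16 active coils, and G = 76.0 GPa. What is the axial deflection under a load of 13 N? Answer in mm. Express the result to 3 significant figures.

k = Gd⁴/(8D³N_a) = (76.0×10³)(3.9⁴)/(8·52.0³·16) = 0.9769 N/mm
δ = F/k = 13 / 0.9769 = 13.307 mm

13.3 mm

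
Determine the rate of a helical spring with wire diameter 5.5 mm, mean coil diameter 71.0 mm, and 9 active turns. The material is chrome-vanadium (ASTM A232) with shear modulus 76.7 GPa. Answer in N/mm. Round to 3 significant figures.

k = Gd⁴/(8D³N_a) = (76.7×10³ × 5.5⁴) / (8 × 71.0³ × 9)
  = 7.01853e+07 / 2.57696e+07 = 2.7236 N/mm

2.72 N/mm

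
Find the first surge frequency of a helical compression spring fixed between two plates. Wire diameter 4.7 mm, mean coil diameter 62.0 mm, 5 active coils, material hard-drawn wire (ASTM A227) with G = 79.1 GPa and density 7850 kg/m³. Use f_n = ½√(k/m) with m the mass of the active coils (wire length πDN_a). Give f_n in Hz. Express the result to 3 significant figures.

87.4 Hz

k = Gd⁴/(8D³N_a) = (79.1×10³)(4.7⁴)/(8·62.0³·5) = 4.0489 N/mm = 4048.9 N/m
Wire length L = πDN_a = π·62.0·5 = 973.89 mm
m = ρ·(πd²/4)·L = 7850 × 17.349×10⁻⁶ m² × 0.97389 m = 0.13264 kg
f_n = ½√(k/m) = 0.5·√(4048.9/0.13264) = 0.5·√(30526) = 87.358 Hz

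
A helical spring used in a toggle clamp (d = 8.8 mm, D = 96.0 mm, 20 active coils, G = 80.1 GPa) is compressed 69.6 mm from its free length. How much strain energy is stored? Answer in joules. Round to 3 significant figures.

8.22 J

k = Gd⁴/(8D³N_a) = (80.1×10³)(8.8⁴)/(8·96.0³·20) = 3.3934 N/mm
U = ½kδ² = 0.5 × 3.3934 × 69.6² = 8219 N·mm = 8.219 J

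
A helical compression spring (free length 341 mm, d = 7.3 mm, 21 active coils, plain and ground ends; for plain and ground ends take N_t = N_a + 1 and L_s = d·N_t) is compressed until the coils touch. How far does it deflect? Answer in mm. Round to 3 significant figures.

N_t = 22; L_s = 7.3·22 = 160.6 mm
δ_solid = L₀ − L_s = 341 − 160.6 = 180.4 mm

180 mm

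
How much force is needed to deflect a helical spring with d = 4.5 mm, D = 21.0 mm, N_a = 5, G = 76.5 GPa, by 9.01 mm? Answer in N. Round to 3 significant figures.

k = Gd⁴/(8D³N_a) = (76.5×10³)(4.5⁴)/(8·21.0³·5) = 84.682 N/mm
F = k·δ = 84.682 × 9.01 = 762.99 N

763 N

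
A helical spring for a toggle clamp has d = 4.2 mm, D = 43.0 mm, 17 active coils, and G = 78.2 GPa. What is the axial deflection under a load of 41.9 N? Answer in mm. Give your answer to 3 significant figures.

18.6 mm

k = Gd⁴/(8D³N_a) = (78.2×10³)(4.2⁴)/(8·43.0³·17) = 2.2504 N/mm
δ = F/k = 41.9 / 2.2504 = 18.619 mm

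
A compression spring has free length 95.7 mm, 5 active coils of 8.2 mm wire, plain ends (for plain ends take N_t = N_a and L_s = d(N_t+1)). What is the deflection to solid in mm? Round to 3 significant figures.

N_t = 5; L_s = 8.2·6 = 49.2 mm
δ_solid = L₀ − L_s = 95.7 − 49.2 = 46.5 mm

46.5 mm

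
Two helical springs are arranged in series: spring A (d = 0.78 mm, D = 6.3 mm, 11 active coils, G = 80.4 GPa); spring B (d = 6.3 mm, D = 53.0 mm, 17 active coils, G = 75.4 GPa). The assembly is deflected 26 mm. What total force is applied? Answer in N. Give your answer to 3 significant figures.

k_A = Gd⁴/(8D³N_a) = (80.4×10³)(0.78⁴)/(8·6.3³·11) = 1.3525 N/mm
k_B = Gd⁴/(8D³N_a) = (75.4×10³)(6.3⁴)/(8·53.0³·17) = 5.8663 N/mm
Series: 1/k_eq = 1/1.3525 + 1/5.8663 = 0.90985; k_eq = 1.0991 N/mm
F = k_eq·δ = 1.0991·26 = 28.576 N

28.6 N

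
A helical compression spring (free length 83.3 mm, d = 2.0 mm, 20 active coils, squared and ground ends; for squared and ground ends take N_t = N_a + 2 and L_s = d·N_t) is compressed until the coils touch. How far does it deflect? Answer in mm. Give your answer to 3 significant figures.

39.3 mm

N_t = 22; L_s = 2.0·22 = 44 mm
δ_solid = L₀ − L_s = 83.3 − 44 = 39.3 mm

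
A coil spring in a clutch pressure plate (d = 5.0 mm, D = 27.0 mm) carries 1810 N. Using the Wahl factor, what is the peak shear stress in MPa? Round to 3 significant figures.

Spring index C = D/d = 27.0/5.0 = 5.4000
K_W = (4C−1)/(4C−4) + 0.615/C = 20.600/17.600 + 0.1139 = 1.2843
τ₀ = 8FD/(πd³) = 8·1810·27.0/(π·5.0³) = 390960/392.7 = 995.57 MPa
τ_max = K·τ₀ = 1.2843 × 995.57 = 1278.7 MPa

1280 MPa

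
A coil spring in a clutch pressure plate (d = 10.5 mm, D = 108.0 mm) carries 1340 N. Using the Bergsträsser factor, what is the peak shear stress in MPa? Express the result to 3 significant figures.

Spring index C = D/d = 108.0/10.5 = 10.2857
K_B = (4C+2)/(4C−3) = 43.143/38.143 = 1.1311
τ₀ = 8FD/(πd³) = 8·1340·108.0/(π·10.5³) = 1.15776e+06/3636.8 = 318.35 MPa
τ_max = K·τ₀ = 1.1311 × 318.35 = 360.08 MPa

360 MPa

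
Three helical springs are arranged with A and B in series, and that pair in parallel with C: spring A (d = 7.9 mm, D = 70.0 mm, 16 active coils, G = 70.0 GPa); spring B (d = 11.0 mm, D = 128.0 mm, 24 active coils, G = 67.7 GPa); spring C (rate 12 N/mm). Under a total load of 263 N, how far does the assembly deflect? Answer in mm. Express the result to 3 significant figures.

k_A = Gd⁴/(8D³N_a) = (70.0×10³)(7.9⁴)/(8·70.0³·16) = 6.2102 N/mm
k_B = Gd⁴/(8D³N_a) = (67.7×10³)(11.0⁴)/(8·128.0³·24) = 2.4617 N/mm
Springs A,B series: k_AB = 1/(1/6.2102+1/2.4617) = 1.7629 N/mm; parallel with C: k_eq = 1.7629+12 = 13.763 N/mm
δ = F/k_eq = 263/13.763 = 19.109 mm

19.1 mm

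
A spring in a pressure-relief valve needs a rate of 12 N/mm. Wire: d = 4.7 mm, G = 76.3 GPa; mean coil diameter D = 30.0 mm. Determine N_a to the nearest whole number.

14

N_a = Gd⁴/(8D³k) = (76.3×10³ × 4.7⁴)/(8 × 30.0³ × 12)
    = 3.7232e+07 / 2.592e+06 = 14.36 → 14 coils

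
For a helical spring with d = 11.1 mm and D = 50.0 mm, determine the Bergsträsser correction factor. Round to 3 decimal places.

C = D/d = 50.0/11.1 = 4.5045
K_B = (4C+2)/(4C−3) = 20.018/15.018 = 1.3329

1.333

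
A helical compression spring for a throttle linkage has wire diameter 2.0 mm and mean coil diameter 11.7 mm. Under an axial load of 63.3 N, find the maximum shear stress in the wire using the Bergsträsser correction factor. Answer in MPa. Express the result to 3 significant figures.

Spring index C = D/d = 11.7/2.0 = 5.8500
K_B = (4C+2)/(4C−3) = 25.400/20.400 = 1.2451
τ₀ = 8FD/(πd³) = 8·63.3·11.7/(π·2.0³) = 5924.88/25.133 = 235.74 MPa
τ_max = K·τ₀ = 1.2451 × 235.74 = 293.52 MPa

294 MPa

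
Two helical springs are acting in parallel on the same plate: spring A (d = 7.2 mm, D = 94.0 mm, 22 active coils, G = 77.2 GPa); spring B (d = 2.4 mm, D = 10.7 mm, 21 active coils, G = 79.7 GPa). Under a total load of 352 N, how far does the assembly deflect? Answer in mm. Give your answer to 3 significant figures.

24.7 mm

k_A = Gd⁴/(8D³N_a) = (77.2×10³)(7.2⁴)/(8·94.0³·22) = 1.4192 N/mm
k_B = Gd⁴/(8D³N_a) = (79.7×10³)(2.4⁴)/(8·10.7³·21) = 12.848 N/mm
Parallel: k_eq = 1.4192 + 12.848 = 14.267 N/mm
δ = F/k_eq = 352/14.267 = 24.672 mm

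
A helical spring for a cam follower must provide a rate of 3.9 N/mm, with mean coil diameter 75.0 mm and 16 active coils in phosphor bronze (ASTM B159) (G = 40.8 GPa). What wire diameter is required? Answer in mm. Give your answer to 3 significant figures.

8.48 mm

d = (8D³N_a·k / G)^(1/4) = (8·75.0³·16·3.9 / (40.8×10³))^0.25
  = (5161.8)^0.25 = 8.4762 mm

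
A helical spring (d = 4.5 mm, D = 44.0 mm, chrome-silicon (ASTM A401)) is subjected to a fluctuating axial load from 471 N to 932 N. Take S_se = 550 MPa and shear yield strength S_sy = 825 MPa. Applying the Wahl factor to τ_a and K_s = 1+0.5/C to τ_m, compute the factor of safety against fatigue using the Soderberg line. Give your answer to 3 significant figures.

0.591

C = D/d = 44.0/4.5 = 9.7778; K_W = (4C−1)/(4C−4)+0.615/C = 1.1483; K_s = 1+0.5/C = 1.0511
F_a = (F_max−F_min)/2 = 230.5 N; F_m = (F_max+F_min)/2 = 701.5 N
τ_a = K_W·8F_aD/(πd³) = 1.1483 × 283.42 = 325.46 MPa
τ_m = K_s·8F_mD/(πd³) = 1.0511 × 862.55 = 906.65 MPa
Soderberg: 1/n_f = τ_a/S_se + τ_m/S_sy = 325.46/550 + 906.65/825 = 0.59174 + 1.09898 = 1.6907
n_f = 1/1.6907 = 0.5915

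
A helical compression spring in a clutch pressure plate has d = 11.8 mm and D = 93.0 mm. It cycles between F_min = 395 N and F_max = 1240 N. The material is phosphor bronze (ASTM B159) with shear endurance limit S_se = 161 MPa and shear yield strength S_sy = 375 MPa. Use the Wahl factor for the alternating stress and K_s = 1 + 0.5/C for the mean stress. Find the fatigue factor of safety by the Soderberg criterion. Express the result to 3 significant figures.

1.28

C = D/d = 93.0/11.8 = 7.8814; K_W = (4C−1)/(4C−4)+0.615/C = 1.1870; K_s = 1+0.5/C = 1.0634
F_a = (F_max−F_min)/2 = 422.5 N; F_m = (F_max+F_min)/2 = 817.5 N
τ_a = K_W·8F_aD/(πd³) = 1.1870 × 60.898 = 72.287 MPa
τ_m = K_s·8F_mD/(πd³) = 1.0634 × 117.83 = 125.31 MPa
Soderberg: 1/n_f = τ_a/S_se + τ_m/S_sy = 72.287/161 + 125.31/375 = 0.44899 + 0.33415 = 0.78314
n_f = 1/0.78314 = 1.277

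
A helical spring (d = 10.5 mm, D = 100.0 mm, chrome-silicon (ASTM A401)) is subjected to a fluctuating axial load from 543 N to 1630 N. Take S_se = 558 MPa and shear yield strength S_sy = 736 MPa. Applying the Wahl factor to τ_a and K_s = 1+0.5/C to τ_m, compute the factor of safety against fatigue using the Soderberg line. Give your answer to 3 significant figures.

C = D/d = 100.0/10.5 = 9.5238; K_W = (4C−1)/(4C−4)+0.615/C = 1.1526; K_s = 1+0.5/C = 1.0525
F_a = (F_max−F_min)/2 = 543.5 N; F_m = (F_max+F_min)/2 = 1086.5 N
τ_a = K_W·8F_aD/(πd³) = 1.1526 × 119.56 = 137.8 MPa
τ_m = K_s·8F_mD/(πd³) = 1.0525 × 239 = 251.55 MPa
Soderberg: 1/n_f = τ_a/S_se + τ_m/S_sy = 137.8/558 + 251.55/736 = 0.24695 + 0.34178 = 0.58873
n_f = 1/0.58873 = 1.699

1.70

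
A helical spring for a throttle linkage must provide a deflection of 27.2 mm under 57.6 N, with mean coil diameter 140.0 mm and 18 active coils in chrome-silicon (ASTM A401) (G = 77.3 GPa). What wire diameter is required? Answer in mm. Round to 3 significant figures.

Required rate k = F/δ = 57.6/27.2 = 2.1176 N/mm
d = (8D³N_a·k / G)^(1/4) = (8·140.0³·18·2.1176 / (77.3×10³))^0.25
  = (10825)^0.25 = 10.2001 mm

10.2 mm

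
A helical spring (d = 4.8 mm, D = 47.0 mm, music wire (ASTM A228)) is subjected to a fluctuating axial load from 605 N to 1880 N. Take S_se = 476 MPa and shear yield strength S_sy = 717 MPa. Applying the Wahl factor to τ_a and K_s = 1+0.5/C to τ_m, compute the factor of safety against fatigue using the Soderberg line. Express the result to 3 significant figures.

C = D/d = 47.0/4.8 = 9.7917; K_W = (4C−1)/(4C−4)+0.615/C = 1.1481; K_s = 1+0.5/C = 1.0511
F_a = (F_max−F_min)/2 = 637.5 N; F_m = (F_max+F_min)/2 = 1242.5 N
τ_a = K_W·8F_aD/(πd³) = 1.1481 × 689.91 = 792.1 MPa
τ_m = K_s·8F_mD/(πd³) = 1.0511 × 1344.7 = 1413.3 MPa
Soderberg: 1/n_f = τ_a/S_se + τ_m/S_sy = 792.1/476 + 1413.3/717 = 1.66408 + 1.97115 = 3.6352
n_f = 1/3.6352 = 0.2751

0.275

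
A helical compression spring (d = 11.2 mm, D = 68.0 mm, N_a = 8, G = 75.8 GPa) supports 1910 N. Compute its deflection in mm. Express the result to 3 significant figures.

32.2 mm

k = Gd⁴/(8D³N_a) = (75.8×10³)(11.2⁴)/(8·68.0³·8) = 59.27 N/mm
δ = F/k = 1910 / 59.27 = 32.225 mm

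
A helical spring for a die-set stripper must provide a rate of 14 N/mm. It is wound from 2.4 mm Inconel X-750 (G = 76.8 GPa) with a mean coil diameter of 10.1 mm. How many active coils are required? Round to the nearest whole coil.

22

N_a = Gd⁴/(8D³k) = (76.8×10³ × 2.4⁴)/(8 × 10.1³ × 14)
    = 2.54804e+06 / 115394 = 22.08 → 22 coils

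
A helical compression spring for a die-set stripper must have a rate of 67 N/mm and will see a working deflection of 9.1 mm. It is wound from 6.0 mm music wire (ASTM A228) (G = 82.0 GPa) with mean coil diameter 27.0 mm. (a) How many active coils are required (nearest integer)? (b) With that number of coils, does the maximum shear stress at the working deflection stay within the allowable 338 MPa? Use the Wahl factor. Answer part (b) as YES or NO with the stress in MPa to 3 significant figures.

N_a = Gd⁴/(8D³k) = (82.0×10³)(6.0⁴)/(8·27.0³·67) = 10.07 → N_a = 10
Actual rate k = Gd⁴/(8D³·10) = 67.49 N/mm
Working load F = kδ = 67.49·9.1 = 614.16 N
C = 27.0/6.0 = 4.5000; K_W = (4C−1)/(4C−4)+0.615/C = 1.3510
τ_max = K_W·8FD/(πd³) = 1.3510·195.49 = 264.1 MPa
τ_max ≤ 338 MPa → acceptable

(a) 10 coils; (b) YES, τ_max = 264 MPa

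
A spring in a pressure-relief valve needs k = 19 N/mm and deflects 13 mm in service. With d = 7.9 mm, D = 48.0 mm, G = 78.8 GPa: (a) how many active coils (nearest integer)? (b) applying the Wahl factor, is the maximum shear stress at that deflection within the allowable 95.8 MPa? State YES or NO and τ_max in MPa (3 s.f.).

N_a = Gd⁴/(8D³k) = (78.8×10³)(7.9⁴)/(8·48.0³·19) = 18.26 → N_a = 18
Actual rate k = Gd⁴/(8D³·18) = 19.273 N/mm
Working load F = kδ = 19.273·13 = 250.55 N
C = 48.0/7.9 = 6.0759; K_W = (4C−1)/(4C−4)+0.615/C = 1.2490
τ_max = K_W·8FD/(πd³) = 1.2490·62.114 = 77.579 MPa
τ_max ≤ 95.8 MPa → acceptable

(a) 18 coils; (b) YES, τ_max = 77.6 MPa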